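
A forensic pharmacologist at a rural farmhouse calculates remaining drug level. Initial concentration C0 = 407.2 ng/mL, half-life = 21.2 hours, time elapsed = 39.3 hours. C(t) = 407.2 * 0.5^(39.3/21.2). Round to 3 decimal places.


Drug concentration decay:
Number of half-lives = t / t_half = 39.3 / 21.2 = 1.853774
Decay factor = 0.5^1.853774 = 0.27666768
C(t) = 407.2 * 0.27666768 = 112.659 ng/mL

112.659


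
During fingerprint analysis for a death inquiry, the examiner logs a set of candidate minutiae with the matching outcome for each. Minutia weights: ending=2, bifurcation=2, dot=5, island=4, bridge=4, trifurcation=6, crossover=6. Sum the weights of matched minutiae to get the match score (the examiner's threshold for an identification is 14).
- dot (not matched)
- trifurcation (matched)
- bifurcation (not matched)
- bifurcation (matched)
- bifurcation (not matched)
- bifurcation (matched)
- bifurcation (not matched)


Weighted minutiae match score:
  dot: not matched, +0
  trifurcation: matched, +6 (running total 6)
  bifurcation: not matched, +0
  bifurcation: matched, +2 (running total 8)
  bifurcation: not matched, +0
  bifurcation: matched, +2 (running total 10)
  bifurcation: not matched, +0
Total score = 10
Threshold = 14; verdict = inconclusive

10


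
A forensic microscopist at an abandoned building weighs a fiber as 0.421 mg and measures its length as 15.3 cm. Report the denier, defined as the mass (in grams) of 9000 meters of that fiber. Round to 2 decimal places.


Denier calculation:
Mass in grams = 0.421 mg / 1000 = 0.000421 g
Length in meters = 15.3 cm / 100 = 0.153 m
Linear density = mass / length = 0.000421 / 0.153 = 0.00275163 g/m
Denier = (g/m) * 9000 = 0.00275163 * 9000 = 24.76

24.76


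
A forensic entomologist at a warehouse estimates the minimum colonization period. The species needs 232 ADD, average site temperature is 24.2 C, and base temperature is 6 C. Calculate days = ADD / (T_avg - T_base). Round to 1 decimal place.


Insect development time:
Effective temperature = avg_temp - T_base = 24.2 - 6 = 18.2 C
Days = ADD / effective_temp = 232 / 18.2 = 12.7 days

12.7


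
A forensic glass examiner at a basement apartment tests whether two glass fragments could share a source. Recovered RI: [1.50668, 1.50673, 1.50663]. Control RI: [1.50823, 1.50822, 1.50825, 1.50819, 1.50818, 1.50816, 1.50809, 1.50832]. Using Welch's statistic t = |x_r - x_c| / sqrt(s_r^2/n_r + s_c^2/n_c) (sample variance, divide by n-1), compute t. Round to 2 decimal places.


Welch's t-criterion for glass RI comparison:
Recovered mean = sum / n_r = 4.52004 / 3 = 1.50668
Control mean = sum / n_c = 12.06564 / 8 = 1.508205
Recovered sample variance s_r^2 = 2.5e-09
Control sample variance s_c^2 = 4.6e-09
Welch SE (unpooled) = sqrt(s_r^2/n_r + s_c^2/n_c) = sqrt(8.33333e-10 + 5.75e-10) = sqrt(1.40833e-09) = 3.75277e-05
|mean_r - mean_c| = 0.001525
t = 0.001525 / 3.75277e-05 = 40.64

40.64


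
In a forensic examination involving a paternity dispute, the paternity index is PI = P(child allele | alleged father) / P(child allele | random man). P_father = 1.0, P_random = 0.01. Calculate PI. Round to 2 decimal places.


Paternity Index calculation:
PI = P(allele|father) / P(allele|random)
PI = 1.0 / 0.01
PI = 100.00

100.00


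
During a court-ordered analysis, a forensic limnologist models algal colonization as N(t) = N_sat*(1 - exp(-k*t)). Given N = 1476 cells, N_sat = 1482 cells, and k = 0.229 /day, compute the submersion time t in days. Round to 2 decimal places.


PMSI from diatom colonization curve:
N / N_sat = 1476 / 1482 = 0.995951
1 - N/N_sat = 0.004049
ln(1 - N/N_sat) = -5.509285
t = -ln(1 - N/N_sat) / k = -(-5.509285) / 0.229 = 24.06 days

24.06


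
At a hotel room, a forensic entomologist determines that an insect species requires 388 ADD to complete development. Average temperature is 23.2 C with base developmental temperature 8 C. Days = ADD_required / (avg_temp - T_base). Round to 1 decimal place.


Insect development time:
Effective temperature = avg_temp - T_base = 23.2 - 8 = 15.2 C
Days = ADD / effective_temp = 388 / 15.2 = 25.5 days

25.5


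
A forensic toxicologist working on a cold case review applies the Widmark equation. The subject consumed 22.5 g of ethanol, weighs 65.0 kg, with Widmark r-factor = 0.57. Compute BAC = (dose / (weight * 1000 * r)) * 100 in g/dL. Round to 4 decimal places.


Applying the Widmark formula:
BAC = (dose_g / (body_wt * 1000 * r)) * 100
Denominator = 65.0 * 1000 * 0.57 = 37050
BAC = (22.5 / 37050) * 100
BAC = 0.0607 g/dL

0.0607


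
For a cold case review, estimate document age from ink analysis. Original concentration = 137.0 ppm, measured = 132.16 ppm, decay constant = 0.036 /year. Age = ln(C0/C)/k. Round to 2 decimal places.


Document age estimation:
C0/C = 137.0 / 132.16 = 1.036622
ln(C0/C) = 0.035967
t = 0.035967 / 0.036 = 1.00 years

1.00


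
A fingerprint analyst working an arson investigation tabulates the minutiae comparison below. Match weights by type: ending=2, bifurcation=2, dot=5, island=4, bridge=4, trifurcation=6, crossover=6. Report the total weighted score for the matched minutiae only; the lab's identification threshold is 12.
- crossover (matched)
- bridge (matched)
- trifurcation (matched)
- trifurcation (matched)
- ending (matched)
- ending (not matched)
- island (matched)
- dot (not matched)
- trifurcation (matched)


Weighted minutiae match score:
  crossover: matched, +6 (running total 6)
  bridge: matched, +4 (running total 10)
  trifurcation: matched, +6 (running total 16)
  trifurcation: matched, +6 (running total 22)
  ending: matched, +2 (running total 24)
  ending: not matched, +0
  island: matched, +4 (running total 28)
  dot: not matched, +0
  trifurcation: matched, +6 (running total 34)
Total score = 34
Threshold = 12; verdict = identification

34


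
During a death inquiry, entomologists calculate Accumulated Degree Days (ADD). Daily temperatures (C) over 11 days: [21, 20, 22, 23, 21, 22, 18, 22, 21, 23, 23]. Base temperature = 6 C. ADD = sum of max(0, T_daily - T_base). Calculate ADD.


Computing ADD day by day:
Day 1: max(0, 21 - 6) = 15
Day 2: max(0, 20 - 6) = 14
Day 3: max(0, 22 - 6) = 16
Day 4: max(0, 23 - 6) = 17
Day 5: max(0, 21 - 6) = 15
Day 6: max(0, 22 - 6) = 16
Day 7: max(0, 18 - 6) = 12
Day 8: max(0, 22 - 6) = 16
Day 9: max(0, 21 - 6) = 15
Day 10: max(0, 23 - 6) = 17
Day 11: max(0, 23 - 6) = 17
Total ADD = 170

170


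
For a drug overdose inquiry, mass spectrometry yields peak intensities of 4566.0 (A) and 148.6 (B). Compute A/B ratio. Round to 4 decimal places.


Spectral peak ratio:
Peak A = 4566.0 counts
Peak B = 148.6 counts
Ratio = 4566.0 / 148.6 = 30.7268

30.7268


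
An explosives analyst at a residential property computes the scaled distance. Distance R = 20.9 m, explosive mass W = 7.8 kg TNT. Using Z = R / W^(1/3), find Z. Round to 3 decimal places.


Scaled distance calculation:
W^(1/3) = 7.8^(1/3) = 1.983192
Z = R / W^(1/3) = 20.9 / 1.983192
Z = 10.539 m/kg^(1/3)

10.539


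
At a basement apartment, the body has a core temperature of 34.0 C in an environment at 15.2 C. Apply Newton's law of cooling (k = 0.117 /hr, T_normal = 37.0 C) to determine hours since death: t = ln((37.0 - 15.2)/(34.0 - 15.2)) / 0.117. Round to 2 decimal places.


Using Newton's law of cooling:
t = ln((T_normal - T_ambient) / (T_body - T_ambient)) / k
T_normal - T_ambient = 21.8
T_body - T_ambient = 18.8
Ratio = 1.159574
ln(ratio) = 0.148053
t = 0.148053 / 0.117 = 1.27 hours

1.27


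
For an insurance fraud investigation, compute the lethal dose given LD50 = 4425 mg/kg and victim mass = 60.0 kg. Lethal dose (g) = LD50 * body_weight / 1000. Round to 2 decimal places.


Lethal dose calculation:
Lethal dose = LD50 * body_weight / 1000
= 4425 * 60.0 / 1000
= 265500 / 1000
= 265.50 g

265.50


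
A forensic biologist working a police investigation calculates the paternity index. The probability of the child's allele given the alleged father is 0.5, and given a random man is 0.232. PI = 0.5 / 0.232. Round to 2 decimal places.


Paternity Index calculation:
PI = P(allele|father) / P(allele|random)
PI = 0.5 / 0.232
PI = 2.16

2.16


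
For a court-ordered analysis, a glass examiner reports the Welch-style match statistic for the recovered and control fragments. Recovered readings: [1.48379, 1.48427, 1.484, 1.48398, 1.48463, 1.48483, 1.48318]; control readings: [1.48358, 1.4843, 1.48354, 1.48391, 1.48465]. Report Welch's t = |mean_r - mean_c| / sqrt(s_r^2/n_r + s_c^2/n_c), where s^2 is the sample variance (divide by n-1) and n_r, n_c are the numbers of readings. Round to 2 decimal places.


Welch's t-criterion for glass RI comparison:
Recovered mean = sum / n_r = 10.38868 / 7 = 1.4840971
Control mean = sum / n_c = 7.41998 / 5 = 1.483996
Recovered sample variance s_r^2 = 3.0159e-07
Control sample variance s_c^2 = 2.2713e-07
Welch SE (unpooled) = sqrt(s_r^2/n_r + s_c^2/n_c) = sqrt(4.30844e-08 + 4.5426e-08) = sqrt(8.85104e-08) = 0.000297507
|mean_r - mean_c| = 0.000101143
t = 0.000101143 / 0.000297507 = 0.34

0.34


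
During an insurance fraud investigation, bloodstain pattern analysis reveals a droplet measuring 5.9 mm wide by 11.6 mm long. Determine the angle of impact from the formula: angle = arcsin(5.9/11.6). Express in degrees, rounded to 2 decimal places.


Blood spatter impact angle calculation:
width / length = 5.9 / 11.6 = 0.508621
angle = arcsin(0.508621)
angle = 30.57 degrees

30.57


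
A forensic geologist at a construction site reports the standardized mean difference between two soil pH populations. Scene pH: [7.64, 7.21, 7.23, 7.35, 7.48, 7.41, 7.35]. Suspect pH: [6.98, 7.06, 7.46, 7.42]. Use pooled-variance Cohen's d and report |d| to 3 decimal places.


Pooled-variance Cohen's d for soil pH comparison:
Scene mean = 51.67 / 7 = 7.381429
Suspect mean = 28.92 / 4 = 7.23
Scene sample variance s_s^2 = 0.021948
Suspect sample variance s_c^2 = 0.060133
Pooled variance = ((n_s-1)*s_s^2 + (n_c-1)*s_c^2) / (n_s + n_c - 2) = 0.034676
Pooled SD = sqrt(0.034676) = 0.186215
Mean difference = 0.151429
|d| = |0.151429| / 0.186215 = 0.813

0.813


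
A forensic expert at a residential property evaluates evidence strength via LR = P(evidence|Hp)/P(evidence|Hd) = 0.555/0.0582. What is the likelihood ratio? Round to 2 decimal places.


Likelihood ratio calculation:
LR = P(E|Hp) / P(E|Hd)
LR = 0.555 / 0.0582
LR = 9.54

9.54


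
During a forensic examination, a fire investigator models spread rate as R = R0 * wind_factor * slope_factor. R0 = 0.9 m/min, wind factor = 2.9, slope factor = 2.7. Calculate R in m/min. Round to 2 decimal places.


Fire spread rate calculation:
R = R0 * wind_factor * slope_factor
= 0.9 * 2.9 * 2.7
= 2.61 * 2.7
= 7.05 m/min

7.05


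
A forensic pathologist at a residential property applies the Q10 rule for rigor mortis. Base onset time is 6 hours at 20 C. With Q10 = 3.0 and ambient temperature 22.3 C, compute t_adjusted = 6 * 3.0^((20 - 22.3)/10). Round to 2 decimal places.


Rigor mortis time adjustment:
Exponent = (T_ref - T_actual) / 10 = (20 - 22.3) / 10 = -0.23
Q10 factor = 3.0^-0.23 = 0.77672
t_adjusted = 6 * 0.77672 = 4.66 hours

4.66


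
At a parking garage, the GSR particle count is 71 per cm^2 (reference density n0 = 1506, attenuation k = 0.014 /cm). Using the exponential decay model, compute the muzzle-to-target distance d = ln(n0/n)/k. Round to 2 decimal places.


GSR distance calculation:
n0/n = 1506 / 71 = 21.211268
ln(n0/n) = 3.054533
d = 3.054533 / 0.014 = 218.18 cm

218.18


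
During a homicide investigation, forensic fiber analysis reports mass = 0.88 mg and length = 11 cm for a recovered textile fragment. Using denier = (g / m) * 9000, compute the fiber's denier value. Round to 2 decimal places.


Denier calculation:
Mass in grams = 0.88 mg / 1000 = 0.00088 g
Length in meters = 11 cm / 100 = 0.11 m
Linear density = mass / length = 0.00088 / 0.11 = 0.008 g/m
Denier = (g/m) * 9000 = 0.008 * 9000 = 72.00

72.00


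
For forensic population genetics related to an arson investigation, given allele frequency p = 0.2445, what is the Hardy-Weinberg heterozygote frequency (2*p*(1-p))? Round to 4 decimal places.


Hardy-Weinberg heterozygote frequency:
q = 1 - p = 1 - 0.2445 = 0.7555
2pq = 2 * 0.2445 * 0.7555 = 0.3694

0.3694


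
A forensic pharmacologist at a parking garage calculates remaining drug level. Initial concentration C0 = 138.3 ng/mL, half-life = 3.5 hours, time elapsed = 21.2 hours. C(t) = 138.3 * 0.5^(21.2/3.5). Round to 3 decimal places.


Drug concentration decay:
Number of half-lives = t / t_half = 21.2 / 3.5 = 6.057143
Decay factor = 0.5^6.057143 = 0.01501821
C(t) = 138.3 * 0.01501821 = 2.077 ng/mL

2.077


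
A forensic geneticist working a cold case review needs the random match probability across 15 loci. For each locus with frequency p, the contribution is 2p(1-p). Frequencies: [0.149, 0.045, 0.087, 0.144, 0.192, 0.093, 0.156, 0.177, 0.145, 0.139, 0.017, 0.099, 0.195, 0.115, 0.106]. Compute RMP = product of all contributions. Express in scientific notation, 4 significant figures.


Computing RMP for 15 loci:
Locus 1: 2 * 0.149 * 0.851 = 0.253598
Locus 2: 2 * 0.045 * 0.955 = 0.08595
Locus 3: 2 * 0.087 * 0.913 = 0.158862
Locus 4: 2 * 0.144 * 0.856 = 0.246528
Locus 5: 2 * 0.192 * 0.808 = 0.310272
Locus 6: 2 * 0.093 * 0.907 = 0.168702
Locus 7: 2 * 0.156 * 0.844 = 0.263328
Locus 8: 2 * 0.177 * 0.823 = 0.291342
Locus 9: 2 * 0.145 * 0.855 = 0.24795
Locus 10: 2 * 0.139 * 0.861 = 0.239358
Locus 11: 2 * 0.017 * 0.983 = 0.033422
Locus 12: 2 * 0.099 * 0.901 = 0.178398
Locus 13: 2 * 0.195 * 0.805 = 0.31395
Locus 14: 2 * 0.115 * 0.885 = 0.20355
Locus 15: 2 * 0.106 * 0.894 = 0.189528
RMP = 1.469e-11

1.469e-11


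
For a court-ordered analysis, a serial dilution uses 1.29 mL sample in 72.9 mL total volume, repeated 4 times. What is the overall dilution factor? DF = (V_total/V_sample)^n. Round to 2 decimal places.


Dilution factor calculation:
Single dilution = V_total / V_sample = 72.9 / 1.29 ≈ 56.511628
Number of dilutions = 4
Total DF = (72.9 / 1.29)^4 (full precision, rounded at the end) = 10198851.59

10198851.59


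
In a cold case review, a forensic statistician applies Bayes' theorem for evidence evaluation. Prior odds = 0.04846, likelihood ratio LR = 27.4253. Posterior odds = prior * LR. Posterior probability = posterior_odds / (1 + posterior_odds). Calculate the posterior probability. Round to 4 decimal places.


Bayesian evidence evaluation:
Posterior odds = prior_odds * LR = 0.04846 * 27.4253 = 1.32903
Posterior probability = posterior_odds / (1 + posterior_odds)
= 1.32903 / (1 + 1.32903)
= 1.32903 / 2.32903
= 0.5706

0.5706


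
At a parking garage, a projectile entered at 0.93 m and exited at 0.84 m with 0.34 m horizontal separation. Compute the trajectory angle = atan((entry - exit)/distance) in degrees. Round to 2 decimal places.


Bullet trajectory angle:
Height difference = 0.93 - 0.84 = 0.09 m
angle = atan(0.09 / 0.34)
angle = atan(0.264706)
angle = 14.83 degrees

14.83


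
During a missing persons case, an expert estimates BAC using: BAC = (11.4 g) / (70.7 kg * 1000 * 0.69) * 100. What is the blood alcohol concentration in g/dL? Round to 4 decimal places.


Applying the Widmark formula:
BAC = (dose_g / (body_wt * 1000 * r)) * 100
Denominator = 70.7 * 1000 * 0.69 = 48783
BAC = (11.4 / 48783) * 100
BAC = 0.0234 g/dL

0.0234


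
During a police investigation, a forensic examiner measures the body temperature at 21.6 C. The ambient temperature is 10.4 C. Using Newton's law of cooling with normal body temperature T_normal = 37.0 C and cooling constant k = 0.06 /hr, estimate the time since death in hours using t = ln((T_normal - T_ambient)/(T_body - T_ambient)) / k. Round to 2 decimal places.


Using Newton's law of cooling:
t = ln((T_normal - T_ambient) / (T_body - T_ambient)) / k
T_normal - T_ambient = 26.6
T_body - T_ambient = 11.2
Ratio = 2.375
ln(ratio) = 0.864997
t = 0.864997 / 0.06 = 14.42 hours

14.42


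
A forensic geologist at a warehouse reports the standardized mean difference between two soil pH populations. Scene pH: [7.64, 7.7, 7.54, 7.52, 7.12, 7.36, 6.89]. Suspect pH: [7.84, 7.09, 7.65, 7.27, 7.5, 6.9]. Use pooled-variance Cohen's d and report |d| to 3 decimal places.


Pooled-variance Cohen's d for soil pH comparison:
Scene mean = 51.77 / 7 = 7.395714
Suspect mean = 44.25 / 6 = 7.375
Scene sample variance s_s^2 = 0.086929
Suspect sample variance s_c^2 = 0.12507
Pooled variance = ((n_s-1)*s_s^2 + (n_c-1)*s_c^2) / (n_s + n_c - 2) = 0.104266
Pooled SD = sqrt(0.104266) = 0.322902
Mean difference = 0.020714
|d| = |0.020714| / 0.322902 = 0.064

0.064


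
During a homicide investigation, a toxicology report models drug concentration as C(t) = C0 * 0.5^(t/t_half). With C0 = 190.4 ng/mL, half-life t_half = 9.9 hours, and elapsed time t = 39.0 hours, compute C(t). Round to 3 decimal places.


Drug concentration decay:
Number of half-lives = t / t_half = 39.0 / 9.9 = 3.939394
Decay factor = 0.5^3.939394 = 0.06518148
C(t) = 190.4 * 0.06518148 = 12.411 ng/mL

12.411


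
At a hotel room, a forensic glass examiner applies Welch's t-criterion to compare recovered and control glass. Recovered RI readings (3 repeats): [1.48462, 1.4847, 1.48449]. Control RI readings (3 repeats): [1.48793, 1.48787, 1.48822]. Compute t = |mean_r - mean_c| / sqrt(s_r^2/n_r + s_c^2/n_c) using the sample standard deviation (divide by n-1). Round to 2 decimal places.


Welch's t-criterion for glass RI comparison:
Recovered mean = sum / n_r = 4.45381 / 3 = 1.4846033
Control mean = sum / n_c = 4.46402 / 3 = 1.4880067
Recovered sample variance s_r^2 = 1.12333e-08
Control sample variance s_c^2 = 3.50333e-08
Welch SE (unpooled) = sqrt(s_r^2/n_r + s_c^2/n_c) = sqrt(3.74444e-09 + 1.16778e-08) = sqrt(1.54222e-08) = 0.000124186
|mean_r - mean_c| = 0.00340333
t = 0.00340333 / 0.000124186 = 27.41

27.41


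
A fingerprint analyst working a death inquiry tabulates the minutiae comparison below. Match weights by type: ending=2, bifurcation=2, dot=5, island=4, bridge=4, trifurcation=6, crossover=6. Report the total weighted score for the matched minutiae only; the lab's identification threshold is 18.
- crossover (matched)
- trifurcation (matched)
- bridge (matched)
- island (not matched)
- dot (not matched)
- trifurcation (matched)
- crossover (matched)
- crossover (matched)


Weighted minutiae match score:
  crossover: matched, +6 (running total 6)
  trifurcation: matched, +6 (running total 12)
  bridge: matched, +4 (running total 16)
  island: not matched, +0
  dot: not matched, +0
  trifurcation: matched, +6 (running total 22)
  crossover: matched, +6 (running total 28)
  crossover: matched, +6 (running total 34)
Total score = 34
Threshold = 18; verdict = identification

34


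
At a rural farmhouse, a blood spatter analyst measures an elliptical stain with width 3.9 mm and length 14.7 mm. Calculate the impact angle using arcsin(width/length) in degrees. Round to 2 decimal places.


Blood spatter impact angle calculation:
width / length = 3.9 / 14.7 = 0.265306
angle = arcsin(0.265306)
angle = 15.39 degrees

15.39


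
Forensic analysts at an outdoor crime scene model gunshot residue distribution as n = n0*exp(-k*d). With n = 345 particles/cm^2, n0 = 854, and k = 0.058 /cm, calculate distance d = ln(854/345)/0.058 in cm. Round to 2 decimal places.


GSR distance calculation:
n0/n = 854 / 345 = 2.475362
ln(n0/n) = 0.906387
d = 0.906387 / 0.058 = 15.63 cm

15.63


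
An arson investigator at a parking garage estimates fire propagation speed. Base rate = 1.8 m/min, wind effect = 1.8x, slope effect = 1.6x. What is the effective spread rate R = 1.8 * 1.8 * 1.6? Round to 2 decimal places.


Fire spread rate calculation:
R = R0 * wind_factor * slope_factor
= 1.8 * 1.8 * 1.6
= 3.24 * 1.6
= 5.18 m/min

5.18


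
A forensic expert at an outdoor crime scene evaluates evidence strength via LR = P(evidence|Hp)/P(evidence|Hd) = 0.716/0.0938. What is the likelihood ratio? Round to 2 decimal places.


Likelihood ratio calculation:
LR = P(E|Hp) / P(E|Hd)
LR = 0.716 / 0.0938
LR = 7.63

7.63


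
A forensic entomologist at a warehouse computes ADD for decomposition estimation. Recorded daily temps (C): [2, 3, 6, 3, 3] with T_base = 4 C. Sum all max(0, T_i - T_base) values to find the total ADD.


Computing ADD day by day:
Day 1: max(0, 2 - 4) = 0
Day 2: max(0, 3 - 4) = 0
Day 3: max(0, 6 - 4) = 2
Day 4: max(0, 3 - 4) = 0
Day 5: max(0, 3 - 4) = 0
Total ADD = 2

2


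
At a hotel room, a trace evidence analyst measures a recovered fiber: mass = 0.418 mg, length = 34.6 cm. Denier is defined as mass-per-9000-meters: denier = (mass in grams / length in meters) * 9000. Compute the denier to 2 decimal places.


Denier calculation:
Mass in grams = 0.418 mg / 1000 = 0.000418 g
Length in meters = 34.6 cm / 100 = 0.346 m
Linear density = mass / length = 0.000418 / 0.346 = 0.00120809 g/m
Denier = (g/m) * 9000 = 0.00120809 * 9000 = 10.87

10.87


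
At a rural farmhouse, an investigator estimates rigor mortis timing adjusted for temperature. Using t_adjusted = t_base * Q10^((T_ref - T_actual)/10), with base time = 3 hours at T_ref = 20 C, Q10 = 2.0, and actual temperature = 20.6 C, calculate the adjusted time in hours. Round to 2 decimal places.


Rigor mortis time adjustment:
Exponent = (T_ref - T_actual) / 10 = (20 - 20.6) / 10 = -0.06
Q10 factor = 2.0^-0.06 = 0.95926
t_adjusted = 3 * 0.95926 = 2.88 hours

2.88


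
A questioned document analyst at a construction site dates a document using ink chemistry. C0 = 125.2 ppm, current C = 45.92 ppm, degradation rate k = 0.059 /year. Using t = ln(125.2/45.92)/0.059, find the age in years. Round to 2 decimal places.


Document age estimation:
C0/C = 125.2 / 45.92 = 2.726481
ln(C0/C) = 1.003012
t = 1.003012 / 0.059 = 17.00 years

17.00


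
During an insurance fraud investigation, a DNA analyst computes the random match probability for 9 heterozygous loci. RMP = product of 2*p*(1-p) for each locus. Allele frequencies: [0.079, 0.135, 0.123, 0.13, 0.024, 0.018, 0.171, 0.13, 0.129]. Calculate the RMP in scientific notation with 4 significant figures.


Computing RMP for 9 loci:
Locus 1: 2 * 0.079 * 0.921 = 0.145518
Locus 2: 2 * 0.135 * 0.865 = 0.23355
Locus 3: 2 * 0.123 * 0.877 = 0.215742
Locus 4: 2 * 0.13 * 0.87 = 0.2262
Locus 5: 2 * 0.024 * 0.976 = 0.046848
Locus 6: 2 * 0.018 * 0.982 = 0.035352
Locus 7: 2 * 0.171 * 0.829 = 0.283518
Locus 8: 2 * 0.13 * 0.87 = 0.2262
Locus 9: 2 * 0.129 * 0.871 = 0.224718
RMP = 3.959e-08

3.959e-08


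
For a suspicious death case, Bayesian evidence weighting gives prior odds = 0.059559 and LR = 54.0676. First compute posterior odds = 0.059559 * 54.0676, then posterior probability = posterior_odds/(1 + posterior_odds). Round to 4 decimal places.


Bayesian evidence evaluation:
Posterior odds = prior_odds * LR = 0.059559 * 54.0676 = 3.220212
Posterior probability = posterior_odds / (1 + posterior_odds)
= 3.220212 / (1 + 3.220212)
= 3.220212 / 4.220212
= 0.7630

0.7630


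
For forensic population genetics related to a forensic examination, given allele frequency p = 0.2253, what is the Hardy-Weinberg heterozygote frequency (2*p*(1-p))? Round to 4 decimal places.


Hardy-Weinberg heterozygote frequency:
q = 1 - p = 1 - 0.2253 = 0.7747
2pq = 2 * 0.2253 * 0.7747 = 0.3491

0.3491


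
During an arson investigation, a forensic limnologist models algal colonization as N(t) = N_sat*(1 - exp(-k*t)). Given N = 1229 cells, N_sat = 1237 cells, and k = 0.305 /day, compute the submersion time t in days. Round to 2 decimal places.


PMSI from diatom colonization curve:
N / N_sat = 1229 / 1237 = 0.993533
1 - N/N_sat = 0.006467
ln(1 - N/N_sat) = -5.041043
t = -ln(1 - N/N_sat) / k = -(-5.041043) / 0.305 = 16.53 days

16.53


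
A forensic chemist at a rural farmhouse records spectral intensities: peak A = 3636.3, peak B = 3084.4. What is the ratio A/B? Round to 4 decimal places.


Spectral peak ratio:
Peak A = 3636.3 counts
Peak B = 3084.4 counts
Ratio = 3636.3 / 3084.4 = 1.1789

1.1789


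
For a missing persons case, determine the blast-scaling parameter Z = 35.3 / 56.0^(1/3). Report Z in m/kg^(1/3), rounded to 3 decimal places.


Scaled distance calculation:
W^(1/3) = 56.0^(1/3) = 3.825862
Z = R / W^(1/3) = 35.3 / 3.825862
Z = 9.227 m/kg^(1/3)

9.227


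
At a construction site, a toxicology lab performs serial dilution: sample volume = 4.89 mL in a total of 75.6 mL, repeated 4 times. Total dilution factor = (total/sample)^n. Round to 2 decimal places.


Dilution factor calculation:
Single dilution = V_total / V_sample = 75.6 / 4.89 ≈ 15.460123
Number of dilutions = 4
Total DF = (75.6 / 4.89)^4 (full precision, rounded at the end) = 57128.36

57128.36


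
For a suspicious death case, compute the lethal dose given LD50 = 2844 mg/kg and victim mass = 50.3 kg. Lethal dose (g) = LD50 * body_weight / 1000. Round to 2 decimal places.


Lethal dose calculation:
Lethal dose = LD50 * body_weight / 1000
= 2844 * 50.3 / 1000
= 143053.2 / 1000
= 143.05 g

143.05


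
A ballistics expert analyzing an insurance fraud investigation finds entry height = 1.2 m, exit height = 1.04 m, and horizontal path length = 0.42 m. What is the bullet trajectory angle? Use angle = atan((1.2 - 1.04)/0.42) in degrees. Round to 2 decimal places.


Bullet trajectory angle:
Height difference = 1.2 - 1.04 = 0.16 m
angle = atan(0.16 / 0.42)
angle = atan(0.380952)
angle = 20.85 degrees

20.85


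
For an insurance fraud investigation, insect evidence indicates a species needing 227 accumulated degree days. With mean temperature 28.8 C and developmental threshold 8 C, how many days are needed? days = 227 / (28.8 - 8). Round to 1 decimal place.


Insect development time:
Effective temperature = avg_temp - T_base = 28.8 - 8 = 20.8 C
Days = ADD / effective_temp = 227 / 20.8 = 10.9 days

10.9


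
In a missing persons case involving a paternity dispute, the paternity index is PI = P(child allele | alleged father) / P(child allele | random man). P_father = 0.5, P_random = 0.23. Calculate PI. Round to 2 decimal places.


Paternity Index calculation:
PI = P(allele|father) / P(allele|random)
PI = 0.5 / 0.23
PI = 2.17

2.17


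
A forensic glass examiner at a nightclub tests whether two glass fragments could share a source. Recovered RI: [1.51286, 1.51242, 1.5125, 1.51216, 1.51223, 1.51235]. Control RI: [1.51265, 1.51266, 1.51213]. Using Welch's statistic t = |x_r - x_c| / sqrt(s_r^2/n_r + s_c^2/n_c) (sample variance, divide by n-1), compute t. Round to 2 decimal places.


Welch's t-criterion for glass RI comparison:
Recovered mean = sum / n_r = 9.07452 / 6 = 1.51242
Control mean = sum / n_c = 4.53744 / 3 = 1.51248
Recovered sample variance s_r^2 = 6.172e-08
Control sample variance s_c^2 = 9.19e-08
Welch SE (unpooled) = sqrt(s_r^2/n_r + s_c^2/n_c) = sqrt(1.02867e-08 + 3.06333e-08) = sqrt(4.092e-08) = 0.000202287
|mean_r - mean_c| = 6e-05
t = 6e-05 / 0.000202287 = 0.30

0.30


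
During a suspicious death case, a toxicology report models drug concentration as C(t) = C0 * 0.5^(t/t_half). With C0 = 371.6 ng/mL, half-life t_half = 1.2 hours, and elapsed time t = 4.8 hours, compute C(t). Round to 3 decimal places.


Drug concentration decay:
Number of half-lives = t / t_half = 4.8 / 1.2 = 4
Decay factor = 0.5^4 = 0.0625
C(t) = 371.6 * 0.0625 = 23.225 ng/mL

23.225


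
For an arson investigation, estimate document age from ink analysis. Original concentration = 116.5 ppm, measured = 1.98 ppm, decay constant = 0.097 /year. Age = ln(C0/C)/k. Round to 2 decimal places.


Document age estimation:
C0/C = 116.5 / 1.98 = 58.838384
ln(C0/C) = 4.074794
t = 4.074794 / 0.097 = 42.01 years

42.01


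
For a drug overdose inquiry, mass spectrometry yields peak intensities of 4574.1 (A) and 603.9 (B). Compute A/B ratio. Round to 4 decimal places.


Spectral peak ratio:
Peak A = 4574.1 counts
Peak B = 603.9 counts
Ratio = 4574.1 / 603.9 = 7.5743

7.5743


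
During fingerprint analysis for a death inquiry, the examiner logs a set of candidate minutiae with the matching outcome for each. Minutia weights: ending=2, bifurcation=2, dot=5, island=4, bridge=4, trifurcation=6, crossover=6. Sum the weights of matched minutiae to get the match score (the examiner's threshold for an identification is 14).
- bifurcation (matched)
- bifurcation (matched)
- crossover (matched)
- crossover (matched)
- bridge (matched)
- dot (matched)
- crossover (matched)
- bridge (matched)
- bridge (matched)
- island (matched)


Weighted minutiae match score:
  bifurcation: matched, +2 (running total 2)
  bifurcation: matched, +2 (running total 4)
  crossover: matched, +6 (running total 10)
  crossover: matched, +6 (running total 16)
  bridge: matched, +4 (running total 20)
  dot: matched, +5 (running total 25)
  crossover: matched, +6 (running total 31)
  bridge: matched, +4 (running total 35)
  bridge: matched, +4 (running total 39)
  island: matched, +4 (running total 43)
Total score = 43
Threshold = 14; verdict = identification

43


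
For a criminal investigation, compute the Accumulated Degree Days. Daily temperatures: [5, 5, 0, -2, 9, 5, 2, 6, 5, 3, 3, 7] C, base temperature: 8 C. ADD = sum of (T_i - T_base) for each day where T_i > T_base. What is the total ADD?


Computing ADD day by day:
Day 1: max(0, 5 - 8) = 0
Day 2: max(0, 5 - 8) = 0
Day 3: max(0, 0 - 8) = 0
Day 4: max(0, -2 - 8) = 0
Day 5: max(0, 9 - 8) = 1
Day 6: max(0, 5 - 8) = 0
Day 7: max(0, 2 - 8) = 0
Day 8: max(0, 6 - 8) = 0
Day 9: max(0, 5 - 8) = 0
Day 10: max(0, 3 - 8) = 0
Day 11: max(0, 3 - 8) = 0
Day 12: max(0, 7 - 8) = 0
Total ADD = 1

1


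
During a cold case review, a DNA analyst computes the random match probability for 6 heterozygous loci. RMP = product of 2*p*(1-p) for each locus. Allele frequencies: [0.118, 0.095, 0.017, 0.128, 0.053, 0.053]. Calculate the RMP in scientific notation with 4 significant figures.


Computing RMP for 6 loci:
Locus 1: 2 * 0.118 * 0.882 = 0.208152
Locus 2: 2 * 0.095 * 0.905 = 0.17195
Locus 3: 2 * 0.017 * 0.983 = 0.033422
Locus 4: 2 * 0.128 * 0.872 = 0.223232
Locus 5: 2 * 0.053 * 0.947 = 0.100382
Locus 6: 2 * 0.053 * 0.947 = 0.100382
RMP = 2.691e-06

2.691e-06


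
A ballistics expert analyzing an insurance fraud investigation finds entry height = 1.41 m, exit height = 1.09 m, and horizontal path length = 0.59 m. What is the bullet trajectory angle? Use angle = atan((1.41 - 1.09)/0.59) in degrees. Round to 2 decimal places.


Bullet trajectory angle:
Height difference = 1.41 - 1.09 = 0.32 m
angle = atan(0.32 / 0.59)
angle = atan(0.542373)
angle = 28.47 degrees

28.47


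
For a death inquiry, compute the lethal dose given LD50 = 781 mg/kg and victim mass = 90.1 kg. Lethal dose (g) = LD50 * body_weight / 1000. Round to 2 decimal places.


Lethal dose calculation:
Lethal dose = LD50 * body_weight / 1000
= 781 * 90.1 / 1000
= 70368.1 / 1000
= 70.37 g

70.37


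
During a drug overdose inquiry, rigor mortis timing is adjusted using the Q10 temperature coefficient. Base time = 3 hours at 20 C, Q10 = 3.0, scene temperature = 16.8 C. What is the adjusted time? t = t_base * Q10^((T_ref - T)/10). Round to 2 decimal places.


Rigor mortis time adjustment:
Exponent = (T_ref - T_actual) / 10 = (20 - 16.8) / 10 = 0.32
Q10 factor = 3.0^0.32 = 1.42128
t_adjusted = 3 * 1.42128 = 4.26 hours

4.26


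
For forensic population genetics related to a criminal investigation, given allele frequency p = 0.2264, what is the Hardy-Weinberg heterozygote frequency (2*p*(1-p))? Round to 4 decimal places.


Hardy-Weinberg heterozygote frequency:
q = 1 - p = 1 - 0.2264 = 0.7736
2pq = 2 * 0.2264 * 0.7736 = 0.3503

0.3503


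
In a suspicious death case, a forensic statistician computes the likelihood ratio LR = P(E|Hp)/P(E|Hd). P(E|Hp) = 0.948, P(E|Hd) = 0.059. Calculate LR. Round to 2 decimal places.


Likelihood ratio calculation:
LR = P(E|Hp) / P(E|Hd)
LR = 0.948 / 0.059
LR = 16.07

16.07


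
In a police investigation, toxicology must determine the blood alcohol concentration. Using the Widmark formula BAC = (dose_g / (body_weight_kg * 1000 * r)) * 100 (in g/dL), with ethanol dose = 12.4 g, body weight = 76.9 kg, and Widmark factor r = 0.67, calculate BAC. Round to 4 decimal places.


Applying the Widmark formula:
BAC = (dose_g / (body_wt * 1000 * r)) * 100
Denominator = 76.9 * 1000 * 0.67 = 51523
BAC = (12.4 / 51523) * 100
BAC = 0.0241 g/dL

0.0241


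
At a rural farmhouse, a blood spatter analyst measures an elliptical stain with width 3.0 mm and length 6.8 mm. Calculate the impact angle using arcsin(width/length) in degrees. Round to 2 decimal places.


Blood spatter impact angle calculation:
width / length = 3.0 / 6.8 = 0.441176
angle = arcsin(0.441176)
angle = 26.18 degrees

26.18


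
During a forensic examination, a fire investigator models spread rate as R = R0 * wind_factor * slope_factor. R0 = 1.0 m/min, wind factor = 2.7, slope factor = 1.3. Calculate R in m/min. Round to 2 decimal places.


Fire spread rate calculation:
R = R0 * wind_factor * slope_factor
= 1.0 * 2.7 * 1.3
= 2.7 * 1.3
= 3.51 m/min

3.51


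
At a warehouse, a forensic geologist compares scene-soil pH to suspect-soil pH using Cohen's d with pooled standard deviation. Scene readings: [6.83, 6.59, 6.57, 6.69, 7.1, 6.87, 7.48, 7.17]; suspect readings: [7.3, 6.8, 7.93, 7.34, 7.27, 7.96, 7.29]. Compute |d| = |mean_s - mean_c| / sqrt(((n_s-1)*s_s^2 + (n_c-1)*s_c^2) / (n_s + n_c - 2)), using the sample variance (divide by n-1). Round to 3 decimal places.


Pooled-variance Cohen's d for soil pH comparison:
Scene mean = 55.3 / 8 = 6.9125
Suspect mean = 51.89 / 7 = 7.412857
Scene sample variance s_s^2 = 0.100421
Suspect sample variance s_c^2 = 0.16599
Pooled variance = ((n_s-1)*s_s^2 + (n_c-1)*s_c^2) / (n_s + n_c - 2) = 0.130684
Pooled SD = sqrt(0.130684) = 0.361502
Mean difference = -0.500357
|d| = |-0.500357| / 0.361502 = 1.384

1.384


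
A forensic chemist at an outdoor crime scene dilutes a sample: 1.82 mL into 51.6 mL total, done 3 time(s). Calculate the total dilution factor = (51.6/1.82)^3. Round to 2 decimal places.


Dilution factor calculation:
Single dilution = V_total / V_sample = 51.6 / 1.82 ≈ 28.351648
Number of dilutions = 3
Total DF = (51.6 / 1.82)^3 (full precision, rounded at the end) = 22789.51

22789.51


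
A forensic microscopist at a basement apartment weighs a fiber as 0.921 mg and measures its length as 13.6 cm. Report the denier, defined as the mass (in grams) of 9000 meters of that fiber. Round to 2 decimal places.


Denier calculation:
Mass in grams = 0.921 mg / 1000 = 0.000921 g
Length in meters = 13.6 cm / 100 = 0.136 m
Linear density = mass / length = 0.000921 / 0.136 = 0.00677206 g/m
Denier = (g/m) * 9000 = 0.00677206 * 9000 = 60.95

60.95


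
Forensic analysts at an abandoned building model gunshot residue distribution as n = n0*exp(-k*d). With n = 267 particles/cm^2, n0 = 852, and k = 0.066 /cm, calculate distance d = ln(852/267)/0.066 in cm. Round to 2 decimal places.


GSR distance calculation:
n0/n = 852 / 267 = 3.191011
ln(n0/n) = 1.160338
d = 1.160338 / 0.066 = 17.58 cm

17.58


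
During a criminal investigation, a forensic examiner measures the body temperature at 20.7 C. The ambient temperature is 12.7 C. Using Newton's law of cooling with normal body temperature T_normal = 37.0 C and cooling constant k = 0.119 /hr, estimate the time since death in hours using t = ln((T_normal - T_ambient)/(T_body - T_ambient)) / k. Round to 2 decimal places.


Using Newton's law of cooling:
t = ln((T_normal - T_ambient) / (T_body - T_ambient)) / k
T_normal - T_ambient = 24.3
T_body - T_ambient = 8.0
Ratio = 3.0375
ln(ratio) = 1.111035
t = 1.111035 / 0.119 = 9.34 hours

9.34


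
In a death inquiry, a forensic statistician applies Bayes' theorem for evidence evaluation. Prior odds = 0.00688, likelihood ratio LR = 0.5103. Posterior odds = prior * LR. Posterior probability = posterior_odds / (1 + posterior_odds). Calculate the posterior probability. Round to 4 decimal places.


Bayesian evidence evaluation:
Posterior odds = prior_odds * LR = 0.00688 * 0.5103 = 0.003510864
Posterior probability = posterior_odds / (1 + posterior_odds)
= 0.003510864 / (1 + 0.003510864)
= 0.003510864 / 1.003510864
= 0.0035

0.0035


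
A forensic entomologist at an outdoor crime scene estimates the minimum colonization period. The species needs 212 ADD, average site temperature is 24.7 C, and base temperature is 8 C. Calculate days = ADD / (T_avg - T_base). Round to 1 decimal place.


Insect development time:
Effective temperature = avg_temp - T_base = 24.7 - 8 = 16.7 C
Days = ADD / effective_temp = 212 / 16.7 = 12.7 days

12.7


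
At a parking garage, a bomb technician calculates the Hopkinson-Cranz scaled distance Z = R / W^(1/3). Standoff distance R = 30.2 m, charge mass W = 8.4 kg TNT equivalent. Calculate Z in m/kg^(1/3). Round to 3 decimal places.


Scaled distance calculation:
W^(1/3) = 8.4^(1/3) = 2.032793
Z = R / W^(1/3) = 30.2 / 2.032793
Z = 14.856 m/kg^(1/3)

14.856


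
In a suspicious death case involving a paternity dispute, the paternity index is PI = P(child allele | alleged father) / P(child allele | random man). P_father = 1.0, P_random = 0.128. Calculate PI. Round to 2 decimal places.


Paternity Index calculation:
PI = P(allele|father) / P(allele|random)
PI = 1.0 / 0.128
PI = 7.81

7.81


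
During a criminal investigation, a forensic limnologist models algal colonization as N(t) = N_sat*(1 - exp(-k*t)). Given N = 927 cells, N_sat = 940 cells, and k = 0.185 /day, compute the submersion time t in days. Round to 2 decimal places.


PMSI from diatom colonization curve:
N / N_sat = 927 / 940 = 0.98617
1 - N/N_sat = 0.01383
ln(1 - N/N_sat) = -4.280915
t = -ln(1 - N/N_sat) / k = -(-4.280915) / 0.185 = 23.14 days

23.14


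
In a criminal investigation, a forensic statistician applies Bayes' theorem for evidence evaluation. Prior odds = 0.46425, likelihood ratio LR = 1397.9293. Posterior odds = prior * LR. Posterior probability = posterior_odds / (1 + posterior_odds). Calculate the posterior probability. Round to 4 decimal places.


Bayesian evidence evaluation:
Posterior odds = prior_odds * LR = 0.46425 * 1397.9293 = 648.9887
Posterior probability = posterior_odds / (1 + posterior_odds)
= 648.9887 / (1 + 648.9887)
= 648.9887 / 649.9887
= 0.9985

0.9985


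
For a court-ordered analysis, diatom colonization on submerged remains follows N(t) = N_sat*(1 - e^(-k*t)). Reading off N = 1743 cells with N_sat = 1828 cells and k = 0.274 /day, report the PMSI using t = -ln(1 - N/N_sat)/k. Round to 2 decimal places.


PMSI from diatom colonization curve:
N / N_sat = 1743 / 1828 = 0.953501
1 - N/N_sat = 0.046499
ln(1 - N/N_sat) = -3.068324
t = -ln(1 - N/N_sat) / k = -(-3.068324) / 0.274 = 11.20 days

11.20


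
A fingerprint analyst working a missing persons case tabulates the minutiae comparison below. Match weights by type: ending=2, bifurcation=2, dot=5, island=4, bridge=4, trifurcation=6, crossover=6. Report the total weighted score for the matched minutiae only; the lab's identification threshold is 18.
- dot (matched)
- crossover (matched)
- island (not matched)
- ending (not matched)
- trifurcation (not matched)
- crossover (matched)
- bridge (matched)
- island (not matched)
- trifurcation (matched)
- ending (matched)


Weighted minutiae match score:
  dot: matched, +5 (running total 5)
  crossover: matched, +6 (running total 11)
  island: not matched, +0
  ending: not matched, +0
  trifurcation: not matched, +0
  crossover: matched, +6 (running total 17)
  bridge: matched, +4 (running total 21)
  island: not matched, +0
  trifurcation: matched, +6 (running total 27)
  ending: matched, +2 (running total 29)
Total score = 29
Threshold = 18; verdict = identification

29


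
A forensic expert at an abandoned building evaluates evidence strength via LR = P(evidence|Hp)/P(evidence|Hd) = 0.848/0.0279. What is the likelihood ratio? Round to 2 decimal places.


Likelihood ratio calculation:
LR = P(E|Hp) / P(E|Hd)
LR = 0.848 / 0.0279
LR = 30.39

30.39
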